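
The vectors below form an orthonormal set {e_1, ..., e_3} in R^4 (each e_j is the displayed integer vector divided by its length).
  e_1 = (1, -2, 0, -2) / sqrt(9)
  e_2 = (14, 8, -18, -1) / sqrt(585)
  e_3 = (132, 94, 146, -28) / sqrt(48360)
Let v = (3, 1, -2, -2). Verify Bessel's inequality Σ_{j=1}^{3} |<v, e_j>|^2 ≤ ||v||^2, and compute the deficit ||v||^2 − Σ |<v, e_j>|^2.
Σ |<v, e_j>|^2 = 3227/186; ||v||^2 = 18; deficit = 121/186

Write each e_j = u_j / sqrt(<u_j, u_j>) where u_j is the displayed integer vector. Then <v, e_j> = <v, u_j> / sqrt(<u_j, u_j>), so |<v, e_j>|^2 = <v, u_j>^2 / <u_j, u_j>.
Coefficients: <v, e_1> = 5/sqrt(9), <v, e_2> = 88/sqrt(585), <v, e_3> = 254/sqrt(48360).
Square and sum: Σ |<v, e_j>|^2 = 3227/186.
Compute ||v||^2 = v·v = 18.
Deficit = 18 − 3227/186 = 121/186 ≥ 0, confirming Bessel's inequality. (The deficit equals ||v − Σ <v,e_j> e_j||^2, the squared distance from v to span{e_j}.)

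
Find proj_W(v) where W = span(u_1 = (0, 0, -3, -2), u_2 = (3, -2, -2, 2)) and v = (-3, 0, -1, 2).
proj_W(v) = (-111/269, 74/269, 119/269, -44/269)

Set up U = [u_1 | ... | u_2] ∈ R^(4×2). The projector onto W = col(U) is P = U (U^T U)^(-1) U^T.
Compute U^T U =
  [13, 2]
  [2, 21],
and U^T v = (-1, -3).
Solve U^T U · c = U^T v for the coefficients: c = (-15/269, -37/269). The projection is proj_W(v) = U c.
Check: (v - proj_W(v)) · u_1 = 0  (should be 0).
Check: (v - proj_W(v)) · u_2 = 0  (should be 0).
Result: proj_W(v) = (-111/269, 74/269, 119/269, -44/269).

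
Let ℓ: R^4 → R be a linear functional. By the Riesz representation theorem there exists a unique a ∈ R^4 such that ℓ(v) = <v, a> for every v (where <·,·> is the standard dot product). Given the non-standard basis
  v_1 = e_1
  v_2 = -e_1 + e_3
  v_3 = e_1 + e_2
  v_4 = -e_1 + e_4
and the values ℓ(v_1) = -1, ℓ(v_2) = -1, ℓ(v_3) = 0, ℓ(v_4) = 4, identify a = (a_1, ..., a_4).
a = (-1, 1, -2, 3)

Write a = (a_1, ..., a_4) in the standard basis. For each basis vector v_i, ℓ(v_i) = <v_i, a> is a linear equation in the a_j's. Collect the n equations into a matrix system V a = ℓ, where row i of V is v_i (expressed in the standard basis). Since V is invertible (lower-triangular with 1s on the diagonal, up to permutation), solve by back-substitution:
  V =
[[1, 0, 0, 0],
 [-1, 0, 1, 0],
 [1, 1, 0, 0],
 [-1, 0, 0, 1]]
  V a = (-1, -1, 0, 4)
Solving gives a = (-1, 1, -2, 3).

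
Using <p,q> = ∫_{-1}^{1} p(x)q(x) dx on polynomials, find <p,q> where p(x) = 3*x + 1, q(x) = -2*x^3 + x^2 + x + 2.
<p,q> = 64/15

Expand the product: p(x)·q(x) = -6*x^4 + x^3 + 4*x^2 + 7*x + 2.
∫_{-1}^{1} of each monomial x^k gives [2/(k+1) if k even, 0 if k odd]. Integrating term-by-term (or equivalently evaluating the antiderivative F(x) = -6*x^5/5 + x^4/4 + 4*x^3/3 + 7*x^2/2 + 2*x at the endpoints):
  F(1) − F(−1) = 353/60 − (97/60) = 64/15.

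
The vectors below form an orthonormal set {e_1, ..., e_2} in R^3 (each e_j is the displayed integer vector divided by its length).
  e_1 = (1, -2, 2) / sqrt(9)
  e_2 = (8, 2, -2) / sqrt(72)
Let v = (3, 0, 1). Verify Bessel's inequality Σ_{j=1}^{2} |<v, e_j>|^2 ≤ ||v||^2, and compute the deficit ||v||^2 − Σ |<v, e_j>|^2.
Σ |<v, e_j>|^2 = 19/2; ||v||^2 = 10; deficit = 1/2

Write each e_j = u_j / sqrt(<u_j, u_j>) where u_j is the displayed integer vector. Then <v, e_j> = <v, u_j> / sqrt(<u_j, u_j>), so |<v, e_j>|^2 = <v, u_j>^2 / <u_j, u_j>.
Coefficients: <v, e_1> = 5/sqrt(9), <v, e_2> = 22/sqrt(72).
Square and sum: Σ |<v, e_j>|^2 = 19/2.
Compute ||v||^2 = v·v = 10.
Deficit = 10 − 19/2 = 1/2 ≥ 0, confirming Bessel's inequality. (The deficit equals ||v − Σ <v,e_j> e_j||^2, the squared distance from v to span{e_j}.)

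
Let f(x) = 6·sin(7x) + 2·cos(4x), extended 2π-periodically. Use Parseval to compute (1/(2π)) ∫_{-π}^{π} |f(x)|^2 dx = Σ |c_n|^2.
Σ |c_n|^2 = 20

Expand |f|^2 and use orthogonality of {sin(nx), cos(mx)} on [-π, π]:
  ∫_{-π}^{π} sin(nx)^2 dx = π, ∫ cos(mx)^2 dx = π, and cross terms integrate to 0.
So ∫_{-π}^{π} f(x)^2 dx = 6^2 · π + 2^2 · π = (36 + 4)π.
Divide by 2π: (36 + 4)/2 = 20.
By Parseval, this equals Σ |c_n|^2.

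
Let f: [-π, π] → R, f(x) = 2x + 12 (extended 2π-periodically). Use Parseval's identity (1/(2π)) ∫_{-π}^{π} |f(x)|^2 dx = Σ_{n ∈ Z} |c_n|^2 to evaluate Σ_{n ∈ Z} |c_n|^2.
Σ |c_n|^2 = 4π^2/3 + 144

Expand and integrate term by term over [-π, π]:
  ∫ (2x)^2 dx = 4·(2π^3/3); ∫ 2·2·(12)·x dx = 0 (odd integrand); ∫ 12^2 dx = 144·2π.
So (1/(2π)) ∫_{-π}^{π} (2x + 12)^2 dx = 4π^2/3 + 144 = 4π^2/3 + 144.
Parseval ⇒ Σ |c_n|^2 = 4π^2/3 + 144.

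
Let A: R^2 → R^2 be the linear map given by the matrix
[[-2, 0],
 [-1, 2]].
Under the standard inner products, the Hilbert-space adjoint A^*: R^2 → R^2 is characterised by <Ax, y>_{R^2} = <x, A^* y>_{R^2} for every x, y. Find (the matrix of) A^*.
A^* = A^T =
[[-2, -1],
 [0, 2]]

For real matrices with standard dot products, the defining identity <Ax, y> = <x, A^* y> gives (Ax)^T y = x^T (A^*) y, i.e. x^T A^T y = x^T (A^*) y. Since this holds for all x, y, we must have A^* = A^T. Therefore
A^* =
[[-2, -1],
 [0, 2]].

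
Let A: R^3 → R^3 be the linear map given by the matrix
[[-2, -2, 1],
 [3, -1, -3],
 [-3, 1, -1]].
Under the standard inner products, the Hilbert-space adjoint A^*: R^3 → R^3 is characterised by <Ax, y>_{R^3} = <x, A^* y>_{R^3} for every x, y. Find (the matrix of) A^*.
A^* = A^T =
[[-2, 3, -3],
 [-2, -1, 1],
 [1, -3, -1]]

For real matrices with standard dot products, the defining identity <Ax, y> = <x, A^* y> gives (Ax)^T y = x^T (A^*) y, i.e. x^T A^T y = x^T (A^*) y. Since this holds for all x, y, we must have A^* = A^T. Therefore
A^* =
[[-2, 3, -3],
 [-2, -1, 1],
 [1, -3, -1]].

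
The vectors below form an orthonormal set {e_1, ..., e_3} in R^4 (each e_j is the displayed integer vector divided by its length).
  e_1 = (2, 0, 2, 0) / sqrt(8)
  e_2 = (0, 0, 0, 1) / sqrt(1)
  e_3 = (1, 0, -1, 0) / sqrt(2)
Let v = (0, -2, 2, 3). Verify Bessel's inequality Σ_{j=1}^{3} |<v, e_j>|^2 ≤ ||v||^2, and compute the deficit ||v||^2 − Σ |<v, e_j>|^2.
Σ |<v, e_j>|^2 = 13; ||v||^2 = 17; deficit = 4

Write each e_j = u_j / sqrt(<u_j, u_j>) where u_j is the displayed integer vector. Then <v, e_j> = <v, u_j> / sqrt(<u_j, u_j>), so |<v, e_j>|^2 = <v, u_j>^2 / <u_j, u_j>.
Coefficients: <v, e_1> = 4/sqrt(8), <v, e_2> = 3/sqrt(1), <v, e_3> = -2/sqrt(2).
Square and sum: Σ |<v, e_j>|^2 = 13.
Compute ||v||^2 = v·v = 17.
Deficit = 17 − 13 = 4 ≥ 0, confirming Bessel's inequality. (The deficit equals ||v − Σ <v,e_j> e_j||^2, the squared distance from v to span{e_j}.)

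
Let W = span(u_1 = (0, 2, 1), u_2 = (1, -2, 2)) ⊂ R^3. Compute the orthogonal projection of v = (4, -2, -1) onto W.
proj_W(v) = (20/41, -106/41, 7/41)

Set up U = [u_1 | ... | u_2] ∈ R^(3×2). The projector onto W = col(U) is P = U (U^T U)^(-1) U^T.
Compute U^T U =
  [5, -2]
  [-2, 9],
and U^T v = (-5, 6).
Solve U^T U · c = U^T v for the coefficients: c = (-33/41, 20/41). The projection is proj_W(v) = U c.
Check: (v - proj_W(v)) · u_1 = 0  (should be 0).
Check: (v - proj_W(v)) · u_2 = 0  (should be 0).
Result: proj_W(v) = (20/41, -106/41, 7/41).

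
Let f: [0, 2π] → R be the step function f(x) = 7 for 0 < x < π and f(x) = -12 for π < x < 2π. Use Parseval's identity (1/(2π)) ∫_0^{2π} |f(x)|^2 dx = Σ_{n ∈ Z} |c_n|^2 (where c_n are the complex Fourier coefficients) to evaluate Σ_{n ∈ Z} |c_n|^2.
Σ |c_n|^2 = 193/2

Parseval equates the L^2 energy of f (normalised by 1/(2π)) with the ℓ^2 sum of its Fourier coefficients: (1/(2π)) ∫_0^{2π} |f|^2 = Σ |c_n|^2.
Compute the left side: (1/(2π)) [∫_0^π 7^2 dx + ∫_π^{2π} (-12)^2 dx] = (1/(2π)) · (49π + 144π) = (49 + 144)/2 = 193/2.
So Σ_{n ∈ Z} |c_n|^2 = 193/2.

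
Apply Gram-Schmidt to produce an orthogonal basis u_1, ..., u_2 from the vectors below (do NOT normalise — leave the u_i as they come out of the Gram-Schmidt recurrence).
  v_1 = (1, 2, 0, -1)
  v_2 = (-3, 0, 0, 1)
Orthogonal basis:
  u_1 = (1, 2, 0, -1)
  u_2 = (-7/3, 4/3, 0, 1/3)

Apply the Gram-Schmidt recurrence
  u_1 = v_1
  u_i = v_i − Σ_{j<i} ((v_i · u_j) / (u_j · u_j)) · u_j.

Step by step this gives:
  u_1 = (1, 2, 0, -1)
  u_2 = (-7/3, 4/3, 0, 1/3)

Orthogonality check:
  u_2 · u_1 = 0 (should be 0)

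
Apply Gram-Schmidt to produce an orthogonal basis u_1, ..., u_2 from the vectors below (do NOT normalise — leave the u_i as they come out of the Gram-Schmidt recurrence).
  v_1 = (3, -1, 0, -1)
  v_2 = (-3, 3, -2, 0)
Orthogonal basis:
  u_1 = (3, -1, 0, -1)
  u_2 = (3/11, 21/11, -2, -12/11)

Apply the Gram-Schmidt recurrence
  u_1 = v_1
  u_i = v_i − Σ_{j<i} ((v_i · u_j) / (u_j · u_j)) · u_j.

Step by step this gives:
  u_1 = (3, -1, 0, -1)
  u_2 = (3/11, 21/11, -2, -12/11)

Orthogonality check:
  u_2 · u_1 = 0 (should be 0)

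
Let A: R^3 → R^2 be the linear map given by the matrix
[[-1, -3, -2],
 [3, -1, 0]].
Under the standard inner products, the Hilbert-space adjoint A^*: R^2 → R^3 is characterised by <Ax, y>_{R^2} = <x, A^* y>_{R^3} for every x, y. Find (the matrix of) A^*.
A^* = A^T =
[[-1, 3],
 [-3, -1],
 [-2, 0]]

For real matrices with standard dot products, the defining identity <Ax, y> = <x, A^* y> gives (Ax)^T y = x^T (A^*) y, i.e. x^T A^T y = x^T (A^*) y. Since this holds for all x, y, we must have A^* = A^T. Therefore
A^* =
[[-1, 3],
 [-3, -1],
 [-2, 0]].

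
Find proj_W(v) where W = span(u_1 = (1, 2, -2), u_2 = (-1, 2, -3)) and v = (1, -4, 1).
proj_W(v) = (1/5, -2, 13/5)

Set up U = [u_1 | ... | u_2] ∈ R^(3×2). The projector onto W = col(U) is P = U (U^T U)^(-1) U^T.
Compute U^T U =
  [9, 9]
  [9, 14],
and U^T v = (-9, -12).
Solve U^T U · c = U^T v for the coefficients: c = (-2/5, -3/5). The projection is proj_W(v) = U c.
Check: (v - proj_W(v)) · u_1 = 0  (should be 0).
Check: (v - proj_W(v)) · u_2 = 0  (should be 0).
Result: proj_W(v) = (1/5, -2, 13/5).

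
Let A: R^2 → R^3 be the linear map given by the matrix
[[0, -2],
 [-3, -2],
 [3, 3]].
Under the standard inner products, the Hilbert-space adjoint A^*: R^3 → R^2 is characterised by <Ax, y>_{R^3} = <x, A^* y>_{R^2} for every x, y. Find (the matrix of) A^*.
A^* = A^T =
[[0, -3, 3],
 [-2, -2, 3]]

For real matrices with standard dot products, the defining identity <Ax, y> = <x, A^* y> gives (Ax)^T y = x^T (A^*) y, i.e. x^T A^T y = x^T (A^*) y. Since this holds for all x, y, we must have A^* = A^T. Therefore
A^* =
[[0, -3, 3],
 [-2, -2, 3]].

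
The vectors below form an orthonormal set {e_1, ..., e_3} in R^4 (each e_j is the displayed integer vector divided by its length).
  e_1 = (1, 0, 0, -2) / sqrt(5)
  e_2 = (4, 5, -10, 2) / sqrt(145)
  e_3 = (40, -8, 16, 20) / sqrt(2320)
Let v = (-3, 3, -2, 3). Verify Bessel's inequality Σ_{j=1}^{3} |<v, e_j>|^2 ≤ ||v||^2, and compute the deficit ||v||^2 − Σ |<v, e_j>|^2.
Σ |<v, e_j>|^2 = 139/5; ||v||^2 = 31; deficit = 16/5

Write each e_j = u_j / sqrt(<u_j, u_j>) where u_j is the displayed integer vector. Then <v, e_j> = <v, u_j> / sqrt(<u_j, u_j>), so |<v, e_j>|^2 = <v, u_j>^2 / <u_j, u_j>.
Coefficients: <v, e_1> = -9/sqrt(5), <v, e_2> = 29/sqrt(145), <v, e_3> = -116/sqrt(2320).
Square and sum: Σ |<v, e_j>|^2 = 139/5.
Compute ||v||^2 = v·v = 31.
Deficit = 31 − 139/5 = 16/5 ≥ 0, confirming Bessel's inequality. (The deficit equals ||v − Σ <v,e_j> e_j||^2, the squared distance from v to span{e_j}.)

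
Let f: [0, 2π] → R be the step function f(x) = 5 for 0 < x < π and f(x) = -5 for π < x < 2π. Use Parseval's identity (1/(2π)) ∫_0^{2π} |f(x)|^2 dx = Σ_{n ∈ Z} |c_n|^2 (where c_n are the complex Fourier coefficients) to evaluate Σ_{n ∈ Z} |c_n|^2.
Σ |c_n|^2 = 25

Parseval equates the L^2 energy of f (normalised by 1/(2π)) with the ℓ^2 sum of its Fourier coefficients: (1/(2π)) ∫_0^{2π} |f|^2 = Σ |c_n|^2.
Compute the left side: (1/(2π)) [∫_0^π 5^2 dx + ∫_π^{2π} (-5)^2 dx] = (1/(2π)) · (25π + 25π) = (25 + 25)/2 = 25.
So Σ_{n ∈ Z} |c_n|^2 = 25.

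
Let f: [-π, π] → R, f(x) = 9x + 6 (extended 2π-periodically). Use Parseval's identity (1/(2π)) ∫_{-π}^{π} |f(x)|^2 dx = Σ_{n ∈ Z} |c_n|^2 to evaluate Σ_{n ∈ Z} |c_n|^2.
Σ |c_n|^2 = 27π^2 + 36

Expand and integrate term by term over [-π, π]:
  ∫ (9x)^2 dx = 81·(2π^3/3); ∫ 2·9·(6)·x dx = 0 (odd integrand); ∫ 6^2 dx = 36·2π.
So (1/(2π)) ∫_{-π}^{π} (9x + 6)^2 dx = 81π^2/3 + 36 = 27π^2 + 36.
Parseval ⇒ Σ |c_n|^2 = 27π^2 + 36.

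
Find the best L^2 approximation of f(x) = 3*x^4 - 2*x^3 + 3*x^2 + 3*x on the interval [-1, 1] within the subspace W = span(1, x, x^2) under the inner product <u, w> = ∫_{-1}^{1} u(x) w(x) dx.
g(x) = 39*x^2/7 + 9*x/5 - 9/35

The best approximation g ∈ W is the orthogonal projection of f onto W. Writing g = a_0 + a_1 x + a_2 x^2, the coefficients solve the normal equations G · a = b where
  G_{ij} = <φ_i, φ_j> and b_i = <f, φ_i>, with φ_0 = 1, φ_1 = x, φ_2 = x^2.
G =
  [2, 0, 2/3]
  [0, 2/3, 0]
  [2/3, 0, 2/5],
b = (16/5, 6/5, 72/35).
Solving gives a_0 = -9/35, a_1 = 9/5, a_2 = 39/7, so
  g(x) = 39*x^2/7 + 9*x/5 - 9/35.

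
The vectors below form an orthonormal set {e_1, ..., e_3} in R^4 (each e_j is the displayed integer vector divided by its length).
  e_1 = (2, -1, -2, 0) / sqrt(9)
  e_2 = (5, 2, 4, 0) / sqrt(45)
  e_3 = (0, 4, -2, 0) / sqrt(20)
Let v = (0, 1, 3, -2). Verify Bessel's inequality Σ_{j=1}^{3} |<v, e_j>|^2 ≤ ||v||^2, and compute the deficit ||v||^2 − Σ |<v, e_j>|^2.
Σ |<v, e_j>|^2 = 10; ||v||^2 = 14; deficit = 4

Write each e_j = u_j / sqrt(<u_j, u_j>) where u_j is the displayed integer vector. Then <v, e_j> = <v, u_j> / sqrt(<u_j, u_j>), so |<v, e_j>|^2 = <v, u_j>^2 / <u_j, u_j>.
Coefficients: <v, e_1> = -7/sqrt(9), <v, e_2> = 14/sqrt(45), <v, e_3> = -2/sqrt(20).
Square and sum: Σ |<v, e_j>|^2 = 10.
Compute ||v||^2 = v·v = 14.
Deficit = 14 − 10 = 4 ≥ 0, confirming Bessel's inequality. (The deficit equals ||v − Σ <v,e_j> e_j||^2, the squared distance from v to span{e_j}.)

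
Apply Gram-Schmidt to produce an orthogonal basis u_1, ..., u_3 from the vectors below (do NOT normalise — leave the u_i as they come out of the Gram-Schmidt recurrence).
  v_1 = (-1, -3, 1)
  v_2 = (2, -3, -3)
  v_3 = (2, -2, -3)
Orthogonal basis:
  u_1 = (-1, -3, 1)
  u_2 = (26/11, -21/11, -37/11)
  u_3 = (-6/113, 1/226, -9/226)

Apply the Gram-Schmidt recurrence
  u_1 = v_1
  u_i = v_i − Σ_{j<i} ((v_i · u_j) / (u_j · u_j)) · u_j.

Step by step this gives:
  u_1 = (-1, -3, 1)
  u_2 = (26/11, -21/11, -37/11)
  u_3 = (-6/113, 1/226, -9/226)

Orthogonality check:
  u_2 · u_1 = 0 (should be 0)
  u_3 · u_1 = 0 (should be 0)
  u_3 · u_2 = 0 (should be 0)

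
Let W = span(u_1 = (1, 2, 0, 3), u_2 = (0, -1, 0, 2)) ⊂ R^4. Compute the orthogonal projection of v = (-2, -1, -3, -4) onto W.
proj_W(v) = (-26/27, -35/27, 0, -112/27)

Set up U = [u_1 | ... | u_2] ∈ R^(4×2). The projector onto W = col(U) is P = U (U^T U)^(-1) U^T.
Compute U^T U =
  [14, 4]
  [4, 5],
and U^T v = (-16, -7).
Solve U^T U · c = U^T v for the coefficients: c = (-26/27, -17/27). The projection is proj_W(v) = U c.
Check: (v - proj_W(v)) · u_1 = 0  (should be 0).
Check: (v - proj_W(v)) · u_2 = 0  (should be 0).
Result: proj_W(v) = (-26/27, -35/27, 0, -112/27).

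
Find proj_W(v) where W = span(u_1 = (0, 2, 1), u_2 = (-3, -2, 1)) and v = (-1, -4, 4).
proj_W(v) = (-189/61, -148/61, 52/61)

Set up U = [u_1 | ... | u_2] ∈ R^(3×2). The projector onto W = col(U) is P = U (U^T U)^(-1) U^T.
Compute U^T U =
  [5, -3]
  [-3, 14],
and U^T v = (-4, 15).
Solve U^T U · c = U^T v for the coefficients: c = (-11/61, 63/61). The projection is proj_W(v) = U c.
Check: (v - proj_W(v)) · u_1 = 0  (should be 0).
Check: (v - proj_W(v)) · u_2 = 0  (should be 0).
Result: proj_W(v) = (-189/61, -148/61, 52/61).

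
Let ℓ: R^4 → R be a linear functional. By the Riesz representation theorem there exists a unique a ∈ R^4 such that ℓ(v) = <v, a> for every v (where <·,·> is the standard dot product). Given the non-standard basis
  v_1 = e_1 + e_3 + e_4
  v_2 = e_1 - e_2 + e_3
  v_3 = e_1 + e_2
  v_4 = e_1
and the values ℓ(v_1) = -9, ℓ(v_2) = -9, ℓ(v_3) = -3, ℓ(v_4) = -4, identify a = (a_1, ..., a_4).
a = (-4, 1, -4, -1)

Write a = (a_1, ..., a_4) in the standard basis. For each basis vector v_i, ℓ(v_i) = <v_i, a> is a linear equation in the a_j's. Collect the n equations into a matrix system V a = ℓ, where row i of V is v_i (expressed in the standard basis). Since V is invertible (lower-triangular with 1s on the diagonal, up to permutation), solve by back-substitution:
  V =
[[1, 0, 1, 1],
 [1, -1, 1, 0],
 [1, 1, 0, 0],
 [1, 0, 0, 0]]
  V a = (-9, -9, -3, -4)
Solving gives a = (-4, 1, -4, -1).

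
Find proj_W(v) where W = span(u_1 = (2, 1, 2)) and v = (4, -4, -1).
proj_W(v) = (4/9, 2/9, 4/9)

Set up U = [u_1 | ... | u_1] ∈ R^(3×1). The projector onto W = col(U) is P = U (U^T U)^(-1) U^T.
Compute U^T U =
  [9],
and U^T v = (2).
Solve U^T U · c = U^T v for the coefficients: c = (2/9). The projection is proj_W(v) = U c.
Check: (v - proj_W(v)) · u_1 = 0  (should be 0).
Result: proj_W(v) = (4/9, 2/9, 4/9).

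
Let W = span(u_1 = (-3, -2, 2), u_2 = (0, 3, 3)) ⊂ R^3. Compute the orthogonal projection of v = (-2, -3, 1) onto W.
proj_W(v) = (-42/17, -45/17, 11/17)

Set up U = [u_1 | ... | u_2] ∈ R^(3×2). The projector onto W = col(U) is P = U (U^T U)^(-1) U^T.
Compute U^T U =
  [17, 0]
  [0, 18],
and U^T v = (14, -6).
Solve U^T U · c = U^T v for the coefficients: c = (14/17, -1/3). The projection is proj_W(v) = U c.
Check: (v - proj_W(v)) · u_1 = 0  (should be 0).
Check: (v - proj_W(v)) · u_2 = 0  (should be 0).
Result: proj_W(v) = (-42/17, -45/17, 11/17).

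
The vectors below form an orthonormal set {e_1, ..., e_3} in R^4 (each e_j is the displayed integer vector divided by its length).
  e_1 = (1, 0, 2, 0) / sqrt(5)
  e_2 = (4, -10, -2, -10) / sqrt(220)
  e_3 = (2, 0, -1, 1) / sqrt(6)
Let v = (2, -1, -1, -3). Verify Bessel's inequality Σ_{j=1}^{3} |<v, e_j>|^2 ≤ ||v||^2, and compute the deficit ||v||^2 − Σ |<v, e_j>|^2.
Σ |<v, e_j>|^2 = 397/33; ||v||^2 = 15; deficit = 98/33

Write each e_j = u_j / sqrt(<u_j, u_j>) where u_j is the displayed integer vector. Then <v, e_j> = <v, u_j> / sqrt(<u_j, u_j>), so |<v, e_j>|^2 = <v, u_j>^2 / <u_j, u_j>.
Coefficients: <v, e_1> = 0/sqrt(5), <v, e_2> = 50/sqrt(220), <v, e_3> = 2/sqrt(6).
Square and sum: Σ |<v, e_j>|^2 = 397/33.
Compute ||v||^2 = v·v = 15.
Deficit = 15 − 397/33 = 98/33 ≥ 0, confirming Bessel's inequality. (The deficit equals ||v − Σ <v,e_j> e_j||^2, the squared distance from v to span{e_j}.)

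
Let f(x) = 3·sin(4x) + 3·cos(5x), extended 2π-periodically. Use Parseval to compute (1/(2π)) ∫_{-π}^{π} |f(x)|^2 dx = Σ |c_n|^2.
Σ |c_n|^2 = 9

Expand |f|^2 and use orthogonality of {sin(nx), cos(mx)} on [-π, π]:
  ∫_{-π}^{π} sin(nx)^2 dx = π, ∫ cos(mx)^2 dx = π, and cross terms integrate to 0.
So ∫_{-π}^{π} f(x)^2 dx = 3^2 · π + 3^2 · π = (9 + 9)π.
Divide by 2π: (9 + 9)/2 = 9.
By Parseval, this equals Σ |c_n|^2.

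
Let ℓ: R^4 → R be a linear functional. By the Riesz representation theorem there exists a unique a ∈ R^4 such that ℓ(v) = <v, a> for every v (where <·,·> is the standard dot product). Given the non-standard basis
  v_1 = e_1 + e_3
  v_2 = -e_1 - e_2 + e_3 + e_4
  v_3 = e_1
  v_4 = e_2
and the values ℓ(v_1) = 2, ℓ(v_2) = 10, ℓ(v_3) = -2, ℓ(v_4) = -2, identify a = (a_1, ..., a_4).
a = (-2, -2, 4, 2)

Write a = (a_1, ..., a_4) in the standard basis. For each basis vector v_i, ℓ(v_i) = <v_i, a> is a linear equation in the a_j's. Collect the n equations into a matrix system V a = ℓ, where row i of V is v_i (expressed in the standard basis). Since V is invertible (lower-triangular with 1s on the diagonal, up to permutation), solve by back-substitution:
  V =
[[1, 0, 1, 0],
 [-1, -1, 1, 1],
 [1, 0, 0, 0],
 [0, 1, 0, 0]]
  V a = (2, 10, -2, -2)
Solving gives a = (-2, -2, 4, 2).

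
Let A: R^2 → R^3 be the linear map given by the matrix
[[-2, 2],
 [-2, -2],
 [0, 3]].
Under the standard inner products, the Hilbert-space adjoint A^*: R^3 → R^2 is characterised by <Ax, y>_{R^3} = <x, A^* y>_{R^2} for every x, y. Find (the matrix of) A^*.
A^* = A^T =
[[-2, -2, 0],
 [2, -2, 3]]

For real matrices with standard dot products, the defining identity <Ax, y> = <x, A^* y> gives (Ax)^T y = x^T (A^*) y, i.e. x^T A^T y = x^T (A^*) y. Since this holds for all x, y, we must have A^* = A^T. Therefore
A^* =
[[-2, -2, 0],
 [2, -2, 3]].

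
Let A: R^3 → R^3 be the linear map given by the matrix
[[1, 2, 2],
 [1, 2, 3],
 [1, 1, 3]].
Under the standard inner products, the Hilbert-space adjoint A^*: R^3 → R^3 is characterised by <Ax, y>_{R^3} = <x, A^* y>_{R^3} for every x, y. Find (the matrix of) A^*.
A^* = A^T =
[[1, 1, 1],
 [2, 2, 1],
 [2, 3, 3]]

For real matrices with standard dot products, the defining identity <Ax, y> = <x, A^* y> gives (Ax)^T y = x^T (A^*) y, i.e. x^T A^T y = x^T (A^*) y. Since this holds for all x, y, we must have A^* = A^T. Therefore
A^* =
[[1, 1, 1],
 [2, 2, 1],
 [2, 3, 3]].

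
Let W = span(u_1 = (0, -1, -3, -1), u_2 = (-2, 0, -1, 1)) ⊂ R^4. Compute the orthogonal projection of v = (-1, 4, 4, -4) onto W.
proj_W(v) = (42/31, 30/31, 111/31, 9/31)

Set up U = [u_1 | ... | u_2] ∈ R^(4×2). The projector onto W = col(U) is P = U (U^T U)^(-1) U^T.
Compute U^T U =
  [11, 2]
  [2, 6],
and U^T v = (-12, -6).
Solve U^T U · c = U^T v for the coefficients: c = (-30/31, -21/31). The projection is proj_W(v) = U c.
Check: (v - proj_W(v)) · u_1 = 0  (should be 0).
Check: (v - proj_W(v)) · u_2 = 0  (should be 0).
Result: proj_W(v) = (42/31, 30/31, 111/31, 9/31).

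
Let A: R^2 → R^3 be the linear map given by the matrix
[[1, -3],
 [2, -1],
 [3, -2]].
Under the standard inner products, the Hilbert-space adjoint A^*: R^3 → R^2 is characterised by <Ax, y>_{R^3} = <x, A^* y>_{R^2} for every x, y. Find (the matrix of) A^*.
A^* = A^T =
[[1, 2, 3],
 [-3, -1, -2]]

For real matrices with standard dot products, the defining identity <Ax, y> = <x, A^* y> gives (Ax)^T y = x^T (A^*) y, i.e. x^T A^T y = x^T (A^*) y. Since this holds for all x, y, we must have A^* = A^T. Therefore
A^* =
[[1, 2, 3],
 [-3, -1, -2]].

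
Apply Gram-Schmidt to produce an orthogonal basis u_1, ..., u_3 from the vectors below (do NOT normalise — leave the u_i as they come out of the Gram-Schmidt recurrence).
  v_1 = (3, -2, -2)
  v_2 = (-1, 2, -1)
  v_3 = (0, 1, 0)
Orthogonal basis:
  u_1 = (3, -2, -2)
  u_2 = (-2/17, 24/17, -27/17)
  u_3 = (30/77, 25/77, 20/77)

Apply the Gram-Schmidt recurrence
  u_1 = v_1
  u_i = v_i − Σ_{j<i} ((v_i · u_j) / (u_j · u_j)) · u_j.

Step by step this gives:
  u_1 = (3, -2, -2)
  u_2 = (-2/17, 24/17, -27/17)
  u_3 = (30/77, 25/77, 20/77)

Orthogonality check:
  u_2 · u_1 = 0 (should be 0)
  u_3 · u_1 = 0 (should be 0)
  u_3 · u_2 = 0 (should be 0)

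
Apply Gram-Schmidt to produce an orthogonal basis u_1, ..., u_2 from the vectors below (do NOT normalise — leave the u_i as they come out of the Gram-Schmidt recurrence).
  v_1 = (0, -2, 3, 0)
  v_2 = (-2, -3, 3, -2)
Orthogonal basis:
  u_1 = (0, -2, 3, 0)
  u_2 = (-2, -9/13, -6/13, -2)

Apply the Gram-Schmidt recurrence
  u_1 = v_1
  u_i = v_i − Σ_{j<i} ((v_i · u_j) / (u_j · u_j)) · u_j.

Step by step this gives:
  u_1 = (0, -2, 3, 0)
  u_2 = (-2, -9/13, -6/13, -2)

Orthogonality check:
  u_2 · u_1 = 0 (should be 0)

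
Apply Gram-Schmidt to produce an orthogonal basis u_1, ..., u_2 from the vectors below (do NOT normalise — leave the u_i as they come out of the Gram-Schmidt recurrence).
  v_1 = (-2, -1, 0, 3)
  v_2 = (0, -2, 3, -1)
Orthogonal basis:
  u_1 = (-2, -1, 0, 3)
  u_2 = (-1/7, -29/14, 3, -11/14)

Apply the Gram-Schmidt recurrence
  u_1 = v_1
  u_i = v_i − Σ_{j<i} ((v_i · u_j) / (u_j · u_j)) · u_j.

Step by step this gives:
  u_1 = (-2, -1, 0, 3)
  u_2 = (-1/7, -29/14, 3, -11/14)

Orthogonality check:
  u_2 · u_1 = 0 (should be 0)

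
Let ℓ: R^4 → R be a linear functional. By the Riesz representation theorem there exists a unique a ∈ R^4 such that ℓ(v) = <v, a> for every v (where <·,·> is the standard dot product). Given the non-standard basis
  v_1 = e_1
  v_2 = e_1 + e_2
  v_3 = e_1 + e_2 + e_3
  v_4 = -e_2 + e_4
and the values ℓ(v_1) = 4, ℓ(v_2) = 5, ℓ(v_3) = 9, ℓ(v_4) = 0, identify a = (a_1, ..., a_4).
a = (4, 1, 4, 1)

Write a = (a_1, ..., a_4) in the standard basis. For each basis vector v_i, ℓ(v_i) = <v_i, a> is a linear equation in the a_j's. Collect the n equations into a matrix system V a = ℓ, where row i of V is v_i (expressed in the standard basis). Since V is invertible (lower-triangular with 1s on the diagonal, up to permutation), solve by back-substitution:
  V =
[[1, 0, 0, 0],
 [1, 1, 0, 0],
 [1, 1, 1, 0],
 [0, -1, 0, 1]]
  V a = (4, 5, 9, 0)
Solving gives a = (4, 1, 4, 1).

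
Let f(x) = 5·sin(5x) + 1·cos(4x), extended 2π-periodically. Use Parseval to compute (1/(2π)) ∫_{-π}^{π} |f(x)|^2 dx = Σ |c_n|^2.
Σ |c_n|^2 = 13

Expand |f|^2 and use orthogonality of {sin(nx), cos(mx)} on [-π, π]:
  ∫_{-π}^{π} sin(nx)^2 dx = π, ∫ cos(mx)^2 dx = π, and cross terms integrate to 0.
So ∫_{-π}^{π} f(x)^2 dx = 5^2 · π + 1^2 · π = (25 + 1)π.
Divide by 2π: (25 + 1)/2 = 13.
By Parseval, this equals Σ |c_n|^2.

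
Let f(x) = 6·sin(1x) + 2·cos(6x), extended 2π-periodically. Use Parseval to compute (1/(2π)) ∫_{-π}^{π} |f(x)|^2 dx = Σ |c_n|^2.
Σ |c_n|^2 = 20

Expand |f|^2 and use orthogonality of {sin(nx), cos(mx)} on [-π, π]:
  ∫_{-π}^{π} sin(nx)^2 dx = π, ∫ cos(mx)^2 dx = π, and cross terms integrate to 0.
So ∫_{-π}^{π} f(x)^2 dx = 6^2 · π + 2^2 · π = (36 + 4)π.
Divide by 2π: (36 + 4)/2 = 20.
By Parseval, this equals Σ |c_n|^2.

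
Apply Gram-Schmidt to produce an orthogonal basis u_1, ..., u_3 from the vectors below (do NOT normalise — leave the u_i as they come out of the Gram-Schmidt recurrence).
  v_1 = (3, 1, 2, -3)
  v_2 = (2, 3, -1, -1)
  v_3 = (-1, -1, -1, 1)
Orthogonal basis:
  u_1 = (3, 1, 2, -3)
  u_2 = (16/23, 59/23, -43/23, 7/23)
  u_3 = (12/49, -17/49, -20/49, -1/7)

Apply the Gram-Schmidt recurrence
  u_1 = v_1
  u_i = v_i − Σ_{j<i} ((v_i · u_j) / (u_j · u_j)) · u_j.

Step by step this gives:
  u_1 = (3, 1, 2, -3)
  u_2 = (16/23, 59/23, -43/23, 7/23)
  u_3 = (12/49, -17/49, -20/49, -1/7)

Orthogonality check:
  u_2 · u_1 = 0 (should be 0)
  u_3 · u_1 = 0 (should be 0)
  u_3 · u_2 = 0 (should be 0)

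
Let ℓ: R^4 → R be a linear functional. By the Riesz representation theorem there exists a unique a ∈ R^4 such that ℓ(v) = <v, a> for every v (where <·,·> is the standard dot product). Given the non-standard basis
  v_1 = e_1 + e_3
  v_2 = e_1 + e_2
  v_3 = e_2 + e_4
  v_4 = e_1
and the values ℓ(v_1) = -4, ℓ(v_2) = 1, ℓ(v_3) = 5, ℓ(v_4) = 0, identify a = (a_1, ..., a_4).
a = (0, 1, -4, 4)

Write a = (a_1, ..., a_4) in the standard basis. For each basis vector v_i, ℓ(v_i) = <v_i, a> is a linear equation in the a_j's. Collect the n equations into a matrix system V a = ℓ, where row i of V is v_i (expressed in the standard basis). Since V is invertible (lower-triangular with 1s on the diagonal, up to permutation), solve by back-substitution:
  V =
[[1, 0, 1, 0],
 [1, 1, 0, 0],
 [0, 1, 0, 1],
 [1, 0, 0, 0]]
  V a = (-4, 1, 5, 0)
Solving gives a = (0, 1, -4, 4).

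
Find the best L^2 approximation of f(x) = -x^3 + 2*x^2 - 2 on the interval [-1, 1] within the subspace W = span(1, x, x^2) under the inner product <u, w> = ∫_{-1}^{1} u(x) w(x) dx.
g(x) = 2*x^2 - 3*x/5 - 2

The best approximation g ∈ W is the orthogonal projection of f onto W. Writing g = a_0 + a_1 x + a_2 x^2, the coefficients solve the normal equations G · a = b where
  G_{ij} = <φ_i, φ_j> and b_i = <f, φ_i>, with φ_0 = 1, φ_1 = x, φ_2 = x^2.
G =
  [2, 0, 2/3]
  [0, 2/3, 0]
  [2/3, 0, 2/5],
b = (-8/3, -2/5, -8/15).
Solving gives a_0 = -2, a_1 = -3/5, a_2 = 2, so
  g(x) = 2*x^2 - 3*x/5 - 2.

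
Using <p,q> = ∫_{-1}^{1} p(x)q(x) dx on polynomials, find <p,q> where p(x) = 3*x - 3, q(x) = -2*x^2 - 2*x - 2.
<p,q> = 12

Expand the product: p(x)·q(x) = 6 - 6*x^3.
∫_{-1}^{1} of each monomial x^k gives [2/(k+1) if k even, 0 if k odd]. Integrating term-by-term (or equivalently evaluating the antiderivative F(x) = -3*x^4/2 + 6*x at the endpoints):
  F(1) − F(−1) = 9/2 − (-15/2) = 12.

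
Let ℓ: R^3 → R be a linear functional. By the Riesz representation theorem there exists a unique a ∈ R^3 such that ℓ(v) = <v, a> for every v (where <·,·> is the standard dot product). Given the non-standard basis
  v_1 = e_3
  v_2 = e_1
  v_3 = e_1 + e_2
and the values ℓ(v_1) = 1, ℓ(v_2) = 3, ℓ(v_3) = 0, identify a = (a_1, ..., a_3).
a = (3, -3, 1)

Write a = (a_1, ..., a_3) in the standard basis. For each basis vector v_i, ℓ(v_i) = <v_i, a> is a linear equation in the a_j's. Collect the n equations into a matrix system V a = ℓ, where row i of V is v_i (expressed in the standard basis). Since V is invertible (lower-triangular with 1s on the diagonal, up to permutation), solve by back-substitution:
  V =
[[0, 0, 1],
 [1, 0, 0],
 [1, 1, 0]]
  V a = (1, 3, 0)
Solving gives a = (3, -3, 1).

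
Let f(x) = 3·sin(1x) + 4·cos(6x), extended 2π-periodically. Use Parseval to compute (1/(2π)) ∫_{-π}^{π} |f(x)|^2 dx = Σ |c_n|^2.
Σ |c_n|^2 = 25/2

Expand |f|^2 and use orthogonality of {sin(nx), cos(mx)} on [-π, π]:
  ∫_{-π}^{π} sin(nx)^2 dx = π, ∫ cos(mx)^2 dx = π, and cross terms integrate to 0.
So ∫_{-π}^{π} f(x)^2 dx = 3^2 · π + 4^2 · π = (9 + 16)π.
Divide by 2π: (9 + 16)/2 = 25/2.
By Parseval, this equals Σ |c_n|^2.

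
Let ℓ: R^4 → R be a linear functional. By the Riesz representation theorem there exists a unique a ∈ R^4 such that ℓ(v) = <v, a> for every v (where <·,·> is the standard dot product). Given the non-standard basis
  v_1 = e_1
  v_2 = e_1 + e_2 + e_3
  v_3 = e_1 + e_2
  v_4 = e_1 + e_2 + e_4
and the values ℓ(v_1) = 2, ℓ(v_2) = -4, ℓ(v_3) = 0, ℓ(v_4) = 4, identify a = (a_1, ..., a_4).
a = (2, -2, -4, 4)

Write a = (a_1, ..., a_4) in the standard basis. For each basis vector v_i, ℓ(v_i) = <v_i, a> is a linear equation in the a_j's. Collect the n equations into a matrix system V a = ℓ, where row i of V is v_i (expressed in the standard basis). Since V is invertible (lower-triangular with 1s on the diagonal, up to permutation), solve by back-substitution:
  V =
[[1, 0, 0, 0],
 [1, 1, 1, 0],
 [1, 1, 0, 0],
 [1, 1, 0, 1]]
  V a = (2, -4, 0, 4)
Solving gives a = (2, -2, -4, 4).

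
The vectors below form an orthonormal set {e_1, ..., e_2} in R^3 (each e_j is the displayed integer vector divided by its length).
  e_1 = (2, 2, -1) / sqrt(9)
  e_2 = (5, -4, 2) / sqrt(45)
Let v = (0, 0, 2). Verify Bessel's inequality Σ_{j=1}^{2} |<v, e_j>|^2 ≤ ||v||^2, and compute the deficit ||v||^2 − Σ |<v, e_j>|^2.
Σ |<v, e_j>|^2 = 4/5; ||v||^2 = 4; deficit = 16/5

Write each e_j = u_j / sqrt(<u_j, u_j>) where u_j is the displayed integer vector. Then <v, e_j> = <v, u_j> / sqrt(<u_j, u_j>), so |<v, e_j>|^2 = <v, u_j>^2 / <u_j, u_j>.
Coefficients: <v, e_1> = -2/sqrt(9), <v, e_2> = 4/sqrt(45).
Square and sum: Σ |<v, e_j>|^2 = 4/5.
Compute ||v||^2 = v·v = 4.
Deficit = 4 − 4/5 = 16/5 ≥ 0, confirming Bessel's inequality. (The deficit equals ||v − Σ <v,e_j> e_j||^2, the squared distance from v to span{e_j}.)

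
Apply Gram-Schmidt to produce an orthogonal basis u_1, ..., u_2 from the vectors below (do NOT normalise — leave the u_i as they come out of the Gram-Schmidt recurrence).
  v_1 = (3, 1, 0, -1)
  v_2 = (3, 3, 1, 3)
Orthogonal basis:
  u_1 = (3, 1, 0, -1)
  u_2 = (6/11, 24/11, 1, 42/11)

Apply the Gram-Schmidt recurrence
  u_1 = v_1
  u_i = v_i − Σ_{j<i} ((v_i · u_j) / (u_j · u_j)) · u_j.

Step by step this gives:
  u_1 = (3, 1, 0, -1)
  u_2 = (6/11, 24/11, 1, 42/11)

Orthogonality check:
  u_2 · u_1 = 0 (should be 0)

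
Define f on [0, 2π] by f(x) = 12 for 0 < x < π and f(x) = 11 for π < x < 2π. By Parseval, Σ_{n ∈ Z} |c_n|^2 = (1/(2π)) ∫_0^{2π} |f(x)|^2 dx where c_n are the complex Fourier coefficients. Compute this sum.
Σ |c_n|^2 = 265/2

Parseval equates the L^2 energy of f (normalised by 1/(2π)) with the ℓ^2 sum of its Fourier coefficients: (1/(2π)) ∫_0^{2π} |f|^2 = Σ |c_n|^2.
Compute the left side: (1/(2π)) [∫_0^π 12^2 dx + ∫_π^{2π} 11^2 dx] = (1/(2π)) · (144π + 121π) = (144 + 121)/2 = 265/2.
So Σ_{n ∈ Z} |c_n|^2 = 265/2.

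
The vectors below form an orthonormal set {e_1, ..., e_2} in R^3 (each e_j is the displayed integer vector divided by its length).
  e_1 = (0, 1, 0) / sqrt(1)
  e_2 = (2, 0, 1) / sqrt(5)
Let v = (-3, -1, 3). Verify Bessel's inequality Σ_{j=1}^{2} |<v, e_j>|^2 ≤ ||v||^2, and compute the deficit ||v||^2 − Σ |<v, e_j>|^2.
Σ |<v, e_j>|^2 = 14/5; ||v||^2 = 19; deficit = 81/5

Write each e_j = u_j / sqrt(<u_j, u_j>) where u_j is the displayed integer vector. Then <v, e_j> = <v, u_j> / sqrt(<u_j, u_j>), so |<v, e_j>|^2 = <v, u_j>^2 / <u_j, u_j>.
Coefficients: <v, e_1> = -1/sqrt(1), <v, e_2> = -3/sqrt(5).
Square and sum: Σ |<v, e_j>|^2 = 14/5.
Compute ||v||^2 = v·v = 19.
Deficit = 19 − 14/5 = 81/5 ≥ 0, confirming Bessel's inequality. (The deficit equals ||v − Σ <v,e_j> e_j||^2, the squared distance from v to span{e_j}.)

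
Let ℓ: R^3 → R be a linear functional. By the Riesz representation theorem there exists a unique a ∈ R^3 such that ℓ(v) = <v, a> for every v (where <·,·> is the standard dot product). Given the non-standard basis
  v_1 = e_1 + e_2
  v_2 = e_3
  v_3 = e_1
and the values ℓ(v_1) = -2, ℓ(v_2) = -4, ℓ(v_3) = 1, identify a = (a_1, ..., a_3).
a = (1, -3, -4)

Write a = (a_1, ..., a_3) in the standard basis. For each basis vector v_i, ℓ(v_i) = <v_i, a> is a linear equation in the a_j's. Collect the n equations into a matrix system V a = ℓ, where row i of V is v_i (expressed in the standard basis). Since V is invertible (lower-triangular with 1s on the diagonal, up to permutation), solve by back-substitution:
  V =
[[1, 1, 0],
 [0, 0, 1],
 [1, 0, 0]]
  V a = (-2, -4, 1)
Solving gives a = (1, -3, -4).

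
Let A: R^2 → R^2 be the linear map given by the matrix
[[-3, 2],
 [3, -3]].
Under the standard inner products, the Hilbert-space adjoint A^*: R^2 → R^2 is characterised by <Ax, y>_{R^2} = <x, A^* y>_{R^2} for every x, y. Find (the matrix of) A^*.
A^* = A^T =
[[-3, 3],
 [2, -3]]

For real matrices with standard dot products, the defining identity <Ax, y> = <x, A^* y> gives (Ax)^T y = x^T (A^*) y, i.e. x^T A^T y = x^T (A^*) y. Since this holds for all x, y, we must have A^* = A^T. Therefore
A^* =
[[-3, 3],
 [2, -3]].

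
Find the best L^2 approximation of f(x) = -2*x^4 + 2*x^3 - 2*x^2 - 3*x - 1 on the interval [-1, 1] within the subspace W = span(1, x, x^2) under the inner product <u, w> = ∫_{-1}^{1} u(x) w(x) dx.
g(x) = -26*x^2/7 - 9*x/5 - 29/35

The best approximation g ∈ W is the orthogonal projection of f onto W. Writing g = a_0 + a_1 x + a_2 x^2, the coefficients solve the normal equations G · a = b where
  G_{ij} = <φ_i, φ_j> and b_i = <f, φ_i>, with φ_0 = 1, φ_1 = x, φ_2 = x^2.
G =
  [2, 0, 2/3]
  [0, 2/3, 0]
  [2/3, 0, 2/5],
b = (-62/15, -6/5, -214/105).
Solving gives a_0 = -29/35, a_1 = -9/5, a_2 = -26/7, so
  g(x) = -26*x^2/7 - 9*x/5 - 29/35.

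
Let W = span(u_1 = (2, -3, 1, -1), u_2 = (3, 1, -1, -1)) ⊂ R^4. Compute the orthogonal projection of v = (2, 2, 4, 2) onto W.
proj_W(v) = (26/57, 16/57, -4/19, -8/57)

Set up U = [u_1 | ... | u_2] ∈ R^(4×2). The projector onto W = col(U) is P = U (U^T U)^(-1) U^T.
Compute U^T U =
  [15, 3]
  [3, 12],
and U^T v = (0, 2).
Solve U^T U · c = U^T v for the coefficients: c = (-2/57, 10/57). The projection is proj_W(v) = U c.
Check: (v - proj_W(v)) · u_1 = 0  (should be 0).
Check: (v - proj_W(v)) · u_2 = 0  (should be 0).
Result: proj_W(v) = (26/57, 16/57, -4/19, -8/57).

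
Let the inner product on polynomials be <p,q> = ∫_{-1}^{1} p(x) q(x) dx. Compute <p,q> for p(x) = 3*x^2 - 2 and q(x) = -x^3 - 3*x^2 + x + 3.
<p,q> = -28/5

Expand the product: p(x)·q(x) = -3*x^5 - 9*x^4 + 5*x^3 + 15*x^2 - 2*x - 6.
∫_{-1}^{1} of each monomial x^k gives [2/(k+1) if k even, 0 if k odd]. Integrating term-by-term (or equivalently evaluating the antiderivative F(x) = -x^6/2 - 9*x^5/5 + 5*x^4/4 + 5*x^3 - x^2 - 6*x at the endpoints):
  F(1) − F(−1) = -61/20 − (51/20) = -28/5.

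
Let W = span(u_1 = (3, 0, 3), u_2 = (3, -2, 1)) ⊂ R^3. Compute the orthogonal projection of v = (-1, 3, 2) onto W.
proj_W(v) = (-1, 3, 2)

Set up U = [u_1 | ... | u_2] ∈ R^(3×2). The projector onto W = col(U) is P = U (U^T U)^(-1) U^T.
Compute U^T U =
  [18, 12]
  [12, 14],
and U^T v = (3, -7).
Solve U^T U · c = U^T v for the coefficients: c = (7/6, -3/2). The projection is proj_W(v) = U c.
Check: (v - proj_W(v)) · u_1 = 0  (should be 0).
Check: (v - proj_W(v)) · u_2 = 0  (should be 0).
Result: proj_W(v) = (-1, 3, 2).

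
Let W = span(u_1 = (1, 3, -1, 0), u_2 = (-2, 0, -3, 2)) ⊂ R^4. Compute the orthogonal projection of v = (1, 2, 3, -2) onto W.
proj_W(v) = (421/186, 83/62, 212/93, -169/93)

Set up U = [u_1 | ... | u_2] ∈ R^(4×2). The projector onto W = col(U) is P = U (U^T U)^(-1) U^T.
Compute U^T U =
  [11, 1]
  [1, 17],
and U^T v = (4, -15).
Solve U^T U · c = U^T v for the coefficients: c = (83/186, -169/186). The projection is proj_W(v) = U c.
Check: (v - proj_W(v)) · u_1 = 0  (should be 0).
Check: (v - proj_W(v)) · u_2 = 0  (should be 0).
Result: proj_W(v) = (421/186, 83/62, 212/93, -169/93).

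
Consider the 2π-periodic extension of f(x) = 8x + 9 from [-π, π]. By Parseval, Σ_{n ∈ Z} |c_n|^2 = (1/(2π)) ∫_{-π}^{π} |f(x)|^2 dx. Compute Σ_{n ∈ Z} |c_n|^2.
Σ |c_n|^2 = 64π^2/3 + 81

Expand and integrate term by term over [-π, π]:
  ∫ (8x)^2 dx = 64·(2π^3/3); ∫ 2·8·(9)·x dx = 0 (odd integrand); ∫ 9^2 dx = 81·2π.
So (1/(2π)) ∫_{-π}^{π} (8x + 9)^2 dx = 64π^2/3 + 81 = 64π^2/3 + 81.
Parseval ⇒ Σ |c_n|^2 = 64π^2/3 + 81.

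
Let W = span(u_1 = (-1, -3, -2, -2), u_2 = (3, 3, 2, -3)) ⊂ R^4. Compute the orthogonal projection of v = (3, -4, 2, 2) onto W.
proj_W(v) = (-221/458, -183/458, -61/229, 139/229)

Set up U = [u_1 | ... | u_2] ∈ R^(4×2). The projector onto W = col(U) is P = U (U^T U)^(-1) U^T.
Compute U^T U =
  [18, -10]
  [-10, 31],
and U^T v = (1, -5).
Solve U^T U · c = U^T v for the coefficients: c = (-19/458, -40/229). The projection is proj_W(v) = U c.
Check: (v - proj_W(v)) · u_1 = 0  (should be 0).
Check: (v - proj_W(v)) · u_2 = 0  (should be 0).
Result: proj_W(v) = (-221/458, -183/458, -61/229, 139/229).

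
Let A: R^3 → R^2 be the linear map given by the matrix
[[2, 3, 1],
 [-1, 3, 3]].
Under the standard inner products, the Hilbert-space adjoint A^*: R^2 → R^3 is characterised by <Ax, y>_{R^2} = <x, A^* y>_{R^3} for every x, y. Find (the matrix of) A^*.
A^* = A^T =
[[2, -1],
 [3, 3],
 [1, 3]]

For real matrices with standard dot products, the defining identity <Ax, y> = <x, A^* y> gives (Ax)^T y = x^T (A^*) y, i.e. x^T A^T y = x^T (A^*) y. Since this holds for all x, y, we must have A^* = A^T. Therefore
A^* =
[[2, -1],
 [3, 3],
 [1, 3]].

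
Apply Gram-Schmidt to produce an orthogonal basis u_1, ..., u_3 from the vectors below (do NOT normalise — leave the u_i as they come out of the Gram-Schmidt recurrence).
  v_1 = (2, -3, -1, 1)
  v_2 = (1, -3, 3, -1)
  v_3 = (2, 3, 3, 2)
Orthogonal basis:
  u_1 = (2, -3, -1, 1)
  u_2 = (1/15, -8/5, 52/15, -22/15)
  u_3 = (700/251, 519/251, 507/251, 664/251)

Apply the Gram-Schmidt recurrence
  u_1 = v_1
  u_i = v_i − Σ_{j<i} ((v_i · u_j) / (u_j · u_j)) · u_j.

Step by step this gives:
  u_1 = (2, -3, -1, 1)
  u_2 = (1/15, -8/5, 52/15, -22/15)
  u_3 = (700/251, 519/251, 507/251, 664/251)

Orthogonality check:
  u_2 · u_1 = 0 (should be 0)
  u_3 · u_1 = 0 (should be 0)
  u_3 · u_2 = 0 (should be 0)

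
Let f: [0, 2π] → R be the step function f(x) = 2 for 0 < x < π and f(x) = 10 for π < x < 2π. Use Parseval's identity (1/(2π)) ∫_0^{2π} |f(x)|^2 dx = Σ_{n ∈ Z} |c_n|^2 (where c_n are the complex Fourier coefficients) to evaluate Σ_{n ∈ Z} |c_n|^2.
Σ |c_n|^2 = 52

Parseval equates the L^2 energy of f (normalised by 1/(2π)) with the ℓ^2 sum of its Fourier coefficients: (1/(2π)) ∫_0^{2π} |f|^2 = Σ |c_n|^2.
Compute the left side: (1/(2π)) [∫_0^π 2^2 dx + ∫_π^{2π} 10^2 dx] = (1/(2π)) · (4π + 100π) = (4 + 100)/2 = 52.
So Σ_{n ∈ Z} |c_n|^2 = 52.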